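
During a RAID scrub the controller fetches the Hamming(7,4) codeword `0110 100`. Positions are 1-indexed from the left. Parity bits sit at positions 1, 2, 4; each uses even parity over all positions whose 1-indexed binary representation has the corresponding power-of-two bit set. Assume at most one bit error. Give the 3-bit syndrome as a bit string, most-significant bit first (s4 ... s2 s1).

100

s1: b1⊕b3⊕b5⊕b7 = 0⊕1⊕1⊕0 = 0
s2: b2⊕b3⊕b6⊕b7 = 1⊕1⊕0⊕0 = 0
s4: b4⊕b5⊕b6⊕b7 = 0⊕1⊕0⊕0 = 1
Syndrome (s4...s1) = 100 → position 4.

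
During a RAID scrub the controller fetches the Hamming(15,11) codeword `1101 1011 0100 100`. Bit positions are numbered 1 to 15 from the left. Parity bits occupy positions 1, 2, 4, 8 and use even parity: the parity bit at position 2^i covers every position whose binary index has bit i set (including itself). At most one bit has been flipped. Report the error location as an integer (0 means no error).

10

s1: b1⊕b3⊕b5⊕b7⊕b9⊕b11⊕b13⊕b15 = 1⊕0⊕1⊕1⊕0⊕0⊕1⊕0 = 0
s2: b2⊕b3⊕b6⊕b7⊕b10⊕b11⊕b14⊕b15 = 1⊕0⊕0⊕1⊕1⊕0⊕0⊕0 = 1
s4: b4⊕b5⊕b6⊕b7⊕b12⊕b13⊕b14⊕b15 = 1⊕1⊕0⊕1⊕0⊕1⊕0⊕0 = 0
s8: b8⊕b9⊕b10⊕b11⊕b12⊕b13⊕b14⊕b15 = 1⊕0⊕1⊕0⊕0⊕1⊕0⊕0 = 1
Syndrome (s8...s1) = 1010 → position 10.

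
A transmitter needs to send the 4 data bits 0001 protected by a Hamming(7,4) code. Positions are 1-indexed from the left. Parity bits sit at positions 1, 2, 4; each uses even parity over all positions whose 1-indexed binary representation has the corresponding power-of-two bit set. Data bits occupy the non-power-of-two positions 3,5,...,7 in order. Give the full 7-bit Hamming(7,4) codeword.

Place data bits at non-power-of-two positions: b3=0, b5=0, b6=0, b7=1.
p1 = XOR of data positions {3,5,7} = 0⊕0⊕1 = 1
p2 = XOR of data positions {3,6,7} = 0⊕0⊕1 = 1
p4 = XOR of data positions {5,6,7} = 0⊕0⊕1 = 1
Codeword b1..b7 = 1101001

1101001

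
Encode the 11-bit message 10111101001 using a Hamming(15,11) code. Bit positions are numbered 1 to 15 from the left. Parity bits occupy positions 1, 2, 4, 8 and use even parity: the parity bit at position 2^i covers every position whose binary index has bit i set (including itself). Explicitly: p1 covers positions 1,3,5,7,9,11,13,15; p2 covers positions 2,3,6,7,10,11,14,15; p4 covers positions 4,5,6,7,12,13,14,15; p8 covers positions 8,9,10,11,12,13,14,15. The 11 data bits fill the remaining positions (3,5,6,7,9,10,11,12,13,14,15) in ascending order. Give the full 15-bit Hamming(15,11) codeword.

Place data bits at non-power-of-two positions: b3=1, b5=0, b6=1, b7=1, b9=1, b10=1, b11=0, b12=1, b13=0, b14=0, b15=1.
p1 = XOR of data positions {3,5,7,9,11,13,15} = 1⊕0⊕1⊕1⊕0⊕0⊕1 = 0
p2 = XOR of data positions {3,6,7,10,11,14,15} = 1⊕1⊕1⊕1⊕0⊕0⊕1 = 1
p4 = XOR of data positions {5,6,7,12,13,14,15} = 0⊕1⊕1⊕1⊕0⊕0⊕1 = 0
p8 = XOR of data positions {9,10,11,12,13,14,15} = 1⊕1⊕0⊕1⊕0⊕0⊕1 = 0
Codeword b1..b15 = 011001101101001

011001101101001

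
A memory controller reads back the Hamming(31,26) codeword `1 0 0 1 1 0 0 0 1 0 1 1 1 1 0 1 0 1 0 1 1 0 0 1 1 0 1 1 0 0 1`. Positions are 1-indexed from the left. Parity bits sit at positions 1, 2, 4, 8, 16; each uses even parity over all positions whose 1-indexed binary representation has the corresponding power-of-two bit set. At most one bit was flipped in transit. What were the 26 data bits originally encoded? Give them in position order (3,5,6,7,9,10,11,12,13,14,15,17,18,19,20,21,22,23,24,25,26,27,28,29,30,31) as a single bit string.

s1: b1⊕b3⊕b5⊕b7⊕b9⊕b11⊕b13⊕b15⊕b17⊕b19⊕b21⊕b23⊕b25⊕b27⊕b29⊕b31 = 1⊕0⊕1⊕0⊕1⊕1⊕1⊕0⊕0⊕0⊕1⊕0⊕1⊕1⊕0⊕1 = 1
s2: b2⊕b3⊕b6⊕b7⊕b10⊕b11⊕b14⊕b15⊕b18⊕b19⊕b22⊕b23⊕b26⊕b27⊕b30⊕b31 = 0⊕0⊕0⊕0⊕0⊕1⊕1⊕0⊕1⊕0⊕0⊕0⊕0⊕1⊕0⊕1 = 1
s4: b4⊕b5⊕b6⊕b7⊕b12⊕b13⊕b14⊕b15⊕b20⊕b21⊕b22⊕b23⊕b28⊕b29⊕b30⊕b31 = 1⊕1⊕0⊕0⊕1⊕1⊕1⊕0⊕1⊕1⊕0⊕0⊕1⊕0⊕0⊕1 = 1
s8: b8⊕b9⊕b10⊕b11⊕b12⊕b13⊕b14⊕b15⊕b24⊕b25⊕b26⊕b27⊕b28⊕b29⊕b30⊕b31 = 0⊕1⊕0⊕1⊕1⊕1⊕1⊕0⊕1⊕1⊕0⊕1⊕1⊕0⊕0⊕1 = 0
s16: b16⊕b17⊕b18⊕b19⊕b20⊕b21⊕b22⊕b23⊕b24⊕b25⊕b26⊕b27⊕b28⊕b29⊕b30⊕b31 = 1⊕0⊕1⊕0⊕1⊕1⊕0⊕0⊕1⊕1⊕0⊕1⊕1⊕0⊕0⊕1 = 1
Syndrome (s16...s1) = 10111 → position 23.
Flip bit 23: corrected codeword = 1001100010111101010110111011001
Data bits at positions 3,5,6,7,9,10,11,12,13,14,15,17,18,19,20,21,22,23,24,25,26,27,28,29,30,31: 01001011110010110111011001

01001011110010110111011001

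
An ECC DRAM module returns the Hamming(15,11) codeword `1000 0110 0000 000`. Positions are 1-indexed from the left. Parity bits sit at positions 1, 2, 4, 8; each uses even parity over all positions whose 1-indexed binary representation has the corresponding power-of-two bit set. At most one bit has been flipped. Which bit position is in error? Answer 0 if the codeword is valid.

s1: b1⊕b3⊕b5⊕b7⊕b9⊕b11⊕b13⊕b15 = 1⊕0⊕0⊕1⊕0⊕0⊕0⊕0 = 0
s2: b2⊕b3⊕b6⊕b7⊕b10⊕b11⊕b14⊕b15 = 0⊕0⊕1⊕1⊕0⊕0⊕0⊕0 = 0
s4: b4⊕b5⊕b6⊕b7⊕b12⊕b13⊕b14⊕b15 = 0⊕0⊕1⊕1⊕0⊕0⊕0⊕0 = 0
s8: b8⊕b9⊕b10⊕b11⊕b12⊕b13⊕b14⊕b15 = 0⊕0⊕0⊕0⊕0⊕0⊕0⊕0 = 0
Syndrome (s8...s1) = 0000 → position 0 (no error).

0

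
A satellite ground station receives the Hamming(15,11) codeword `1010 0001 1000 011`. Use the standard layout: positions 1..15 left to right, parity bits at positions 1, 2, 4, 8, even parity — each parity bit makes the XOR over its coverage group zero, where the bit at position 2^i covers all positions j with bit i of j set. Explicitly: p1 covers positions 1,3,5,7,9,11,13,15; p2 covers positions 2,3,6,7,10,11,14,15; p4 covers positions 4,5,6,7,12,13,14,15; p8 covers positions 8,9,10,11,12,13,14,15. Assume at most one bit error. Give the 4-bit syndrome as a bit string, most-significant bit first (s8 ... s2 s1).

s1: b1⊕b3⊕b5⊕b7⊕b9⊕b11⊕b13⊕b15 = 1⊕1⊕0⊕0⊕1⊕0⊕0⊕1 = 0
s2: b2⊕b3⊕b6⊕b7⊕b10⊕b11⊕b14⊕b15 = 0⊕1⊕0⊕0⊕0⊕0⊕1⊕1 = 1
s4: b4⊕b5⊕b6⊕b7⊕b12⊕b13⊕b14⊕b15 = 0⊕0⊕0⊕0⊕0⊕0⊕1⊕1 = 0
s8: b8⊕b9⊕b10⊕b11⊕b12⊕b13⊕b14⊕b15 = 1⊕1⊕0⊕0⊕0⊕0⊕1⊕1 = 0
Syndrome (s8...s1) = 0010 → position 2.

0010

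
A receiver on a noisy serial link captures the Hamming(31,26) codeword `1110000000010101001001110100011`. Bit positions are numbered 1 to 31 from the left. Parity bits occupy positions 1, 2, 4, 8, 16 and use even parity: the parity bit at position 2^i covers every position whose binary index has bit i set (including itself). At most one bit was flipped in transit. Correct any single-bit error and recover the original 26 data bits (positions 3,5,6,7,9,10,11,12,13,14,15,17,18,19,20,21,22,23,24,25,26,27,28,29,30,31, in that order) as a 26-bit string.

s1: b1⊕b3⊕b5⊕b7⊕b9⊕b11⊕b13⊕b15⊕b17⊕b19⊕b21⊕b23⊕b25⊕b27⊕b29⊕b31 = 1⊕1⊕0⊕0⊕0⊕0⊕0⊕0⊕0⊕1⊕0⊕1⊕0⊕0⊕0⊕1 = 1
s2: b2⊕b3⊕b6⊕b7⊕b10⊕b11⊕b14⊕b15⊕b18⊕b19⊕b22⊕b23⊕b26⊕b27⊕b30⊕b31 = 1⊕1⊕0⊕0⊕0⊕0⊕1⊕0⊕0⊕1⊕1⊕1⊕1⊕0⊕1⊕1 = 1
s4: b4⊕b5⊕b6⊕b7⊕b12⊕b13⊕b14⊕b15⊕b20⊕b21⊕b22⊕b23⊕b28⊕b29⊕b30⊕b31 = 0⊕0⊕0⊕0⊕1⊕0⊕1⊕0⊕0⊕0⊕1⊕1⊕0⊕0⊕1⊕1 = 0
s8: b8⊕b9⊕b10⊕b11⊕b12⊕b13⊕b14⊕b15⊕b24⊕b25⊕b26⊕b27⊕b28⊕b29⊕b30⊕b31 = 0⊕0⊕0⊕0⊕1⊕0⊕1⊕0⊕1⊕0⊕1⊕0⊕0⊕0⊕1⊕1 = 0
s16: b16⊕b17⊕b18⊕b19⊕b20⊕b21⊕b22⊕b23⊕b24⊕b25⊕b26⊕b27⊕b28⊕b29⊕b30⊕b31 = 1⊕0⊕0⊕1⊕0⊕0⊕1⊕1⊕1⊕0⊕1⊕0⊕0⊕0⊕1⊕1 = 0
Syndrome (s16...s1) = 00011 → position 3.
Flip bit 3: corrected codeword = 1100000000010101001001110100011
Data bits at positions 3,5,6,7,9,10,11,12,13,14,15,17,18,19,20,21,22,23,24,25,26,27,28,29,30,31: 00000001010001001110100011

00000001010001001110100011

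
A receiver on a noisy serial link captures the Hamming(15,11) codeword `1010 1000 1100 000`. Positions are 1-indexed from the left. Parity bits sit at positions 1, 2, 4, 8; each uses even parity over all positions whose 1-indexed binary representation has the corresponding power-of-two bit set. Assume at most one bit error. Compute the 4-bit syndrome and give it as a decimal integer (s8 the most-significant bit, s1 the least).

s1: b1⊕b3⊕b5⊕b7⊕b9⊕b11⊕b13⊕b15 = 1⊕1⊕1⊕0⊕1⊕0⊕0⊕0 = 0
s2: b2⊕b3⊕b6⊕b7⊕b10⊕b11⊕b14⊕b15 = 0⊕1⊕0⊕0⊕1⊕0⊕0⊕0 = 0
s4: b4⊕b5⊕b6⊕b7⊕b12⊕b13⊕b14⊕b15 = 0⊕1⊕0⊕0⊕0⊕0⊕0⊕0 = 1
s8: b8⊕b9⊕b10⊕b11⊕b12⊕b13⊕b14⊕b15 = 0⊕1⊕1⊕0⊕0⊕0⊕0⊕0 = 0
Syndrome (s8...s1) = 0100 → position 4.

4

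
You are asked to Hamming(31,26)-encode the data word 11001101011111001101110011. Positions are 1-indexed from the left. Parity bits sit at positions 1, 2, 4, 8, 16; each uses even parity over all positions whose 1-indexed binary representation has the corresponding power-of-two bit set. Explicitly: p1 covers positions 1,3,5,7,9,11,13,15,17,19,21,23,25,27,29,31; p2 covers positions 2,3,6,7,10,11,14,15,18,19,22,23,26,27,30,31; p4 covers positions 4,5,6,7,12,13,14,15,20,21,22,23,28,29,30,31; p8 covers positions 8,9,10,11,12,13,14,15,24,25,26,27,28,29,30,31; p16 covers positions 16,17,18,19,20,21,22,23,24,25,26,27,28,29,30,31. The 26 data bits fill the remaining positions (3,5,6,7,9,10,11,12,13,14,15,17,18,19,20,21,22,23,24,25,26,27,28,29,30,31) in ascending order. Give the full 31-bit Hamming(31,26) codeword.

Place data bits at non-power-of-two positions: b3=1, b5=1, b6=0, b7=0, b9=1, b10=1, b11=0, b12=1, b13=0, b14=1, b15=1, b17=1, b18=1, b19=1, b20=0, b21=0, b22=1, b23=1, b24=0, b25=1, b26=1, b27=1, b28=0, b29=0, b30=1, b31=1.
p1 = XOR of data positions {3,5,7,9,11,13,15,17,19,21,23,25,27,29,31} = 1⊕1⊕0⊕1⊕0⊕0⊕1⊕1⊕1⊕0⊕1⊕1⊕1⊕0⊕1 = 0
p2 = XOR of data positions {3,6,7,10,11,14,15,18,19,22,23,26,27,30,31} = 1⊕0⊕0⊕1⊕0⊕1⊕1⊕1⊕1⊕1⊕1⊕1⊕1⊕1⊕1 = 0
p4 = XOR of data positions {5,6,7,12,13,14,15,20,21,22,23,28,29,30,31} = 1⊕0⊕0⊕1⊕0⊕1⊕1⊕0⊕0⊕1⊕1⊕0⊕0⊕1⊕1 = 0
p8 = XOR of data positions {9,10,11,12,13,14,15,24,25,26,27,28,29,30,31} = 1⊕1⊕0⊕1⊕0⊕1⊕1⊕0⊕1⊕1⊕1⊕0⊕0⊕1⊕1 = 0
p16 = XOR of data positions {17,18,19,20,21,22,23,24,25,26,27,28,29,30,31} = 1⊕1⊕1⊕0⊕0⊕1⊕1⊕0⊕1⊕1⊕1⊕0⊕0⊕1⊕1 = 0
Codeword b1..b31 = 0010100011010110111001101110011

0010100011010110111001101110011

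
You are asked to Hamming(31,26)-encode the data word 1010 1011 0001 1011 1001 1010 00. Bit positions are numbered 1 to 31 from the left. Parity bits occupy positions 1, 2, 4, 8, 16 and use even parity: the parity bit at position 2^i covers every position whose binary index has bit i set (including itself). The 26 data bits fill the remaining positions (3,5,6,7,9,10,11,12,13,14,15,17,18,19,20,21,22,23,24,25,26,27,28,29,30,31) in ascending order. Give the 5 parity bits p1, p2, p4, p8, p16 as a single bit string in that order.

Place data bits at non-power-of-two positions: b3=1, b5=0, b6=1, b7=0, b9=1, b10=0, b11=1, b12=1, b13=0, b14=0, b15=0, b17=1, b18=1, b19=0, b20=1, b21=1, b22=1, b23=0, b24=0, b25=1, b26=1, b27=0, b28=1, b29=0, b30=0, b31=0.
p1 = XOR of data positions {3,5,7,9,11,13,15,17,19,21,23,25,27,29,31} = 1⊕0⊕0⊕1⊕1⊕0⊕0⊕1⊕0⊕1⊕0⊕1⊕0⊕0⊕0 = 0
p2 = XOR of data positions {3,6,7,10,11,14,15,18,19,22,23,26,27,30,31} = 1⊕1⊕0⊕0⊕1⊕0⊕0⊕1⊕0⊕1⊕0⊕1⊕0⊕0⊕0 = 0
p4 = XOR of data positions {5,6,7,12,13,14,15,20,21,22,23,28,29,30,31} = 0⊕1⊕0⊕1⊕0⊕0⊕0⊕1⊕1⊕1⊕0⊕1⊕0⊕0⊕0 = 0
p8 = XOR of data positions {9,10,11,12,13,14,15,24,25,26,27,28,29,30,31} = 1⊕0⊕1⊕1⊕0⊕0⊕0⊕0⊕1⊕1⊕0⊕1⊕0⊕0⊕0 = 0
p16 = XOR of data positions {17,18,19,20,21,22,23,24,25,26,27,28,29,30,31} = 1⊕1⊕0⊕1⊕1⊕1⊕0⊕0⊕1⊕1⊕0⊕1⊕0⊕0⊕0 = 0
Parity bits p1,p2,p4,p8,p16 = 00000

00000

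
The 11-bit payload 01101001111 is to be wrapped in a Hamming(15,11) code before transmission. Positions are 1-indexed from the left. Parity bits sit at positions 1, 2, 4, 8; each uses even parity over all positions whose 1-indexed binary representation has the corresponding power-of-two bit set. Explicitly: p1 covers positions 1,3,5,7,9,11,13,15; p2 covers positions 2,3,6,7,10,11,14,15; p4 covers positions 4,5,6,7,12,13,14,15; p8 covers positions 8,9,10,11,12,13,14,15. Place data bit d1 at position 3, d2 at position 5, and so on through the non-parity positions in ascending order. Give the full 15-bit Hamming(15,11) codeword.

010011011001111

Place data bits at non-power-of-two positions: b3=0, b5=1, b6=1, b7=0, b9=1, b10=0, b11=0, b12=1, b13=1, b14=1, b15=1.
p1 = XOR of data positions {3,5,7,9,11,13,15} = 0⊕1⊕0⊕1⊕0⊕1⊕1 = 0
p2 = XOR of data positions {3,6,7,10,11,14,15} = 0⊕1⊕0⊕0⊕0⊕1⊕1 = 1
p4 = XOR of data positions {5,6,7,12,13,14,15} = 1⊕1⊕0⊕1⊕1⊕1⊕1 = 0
p8 = XOR of data positions {9,10,11,12,13,14,15} = 1⊕0⊕0⊕1⊕1⊕1⊕1 = 1
Codeword b1..b15 = 010011011001111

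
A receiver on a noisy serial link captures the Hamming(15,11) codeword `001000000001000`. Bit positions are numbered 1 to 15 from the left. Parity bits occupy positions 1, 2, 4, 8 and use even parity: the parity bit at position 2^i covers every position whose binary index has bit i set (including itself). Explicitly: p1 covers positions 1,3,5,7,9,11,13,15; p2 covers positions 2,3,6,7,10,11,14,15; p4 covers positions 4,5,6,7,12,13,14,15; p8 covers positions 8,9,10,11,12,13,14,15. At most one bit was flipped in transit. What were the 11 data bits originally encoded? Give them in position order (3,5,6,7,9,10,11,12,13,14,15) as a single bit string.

s1: b1⊕b3⊕b5⊕b7⊕b9⊕b11⊕b13⊕b15 = 0⊕1⊕0⊕0⊕0⊕0⊕0⊕0 = 1
s2: b2⊕b3⊕b6⊕b7⊕b10⊕b11⊕b14⊕b15 = 0⊕1⊕0⊕0⊕0⊕0⊕0⊕0 = 1
s4: b4⊕b5⊕b6⊕b7⊕b12⊕b13⊕b14⊕b15 = 0⊕0⊕0⊕0⊕1⊕0⊕0⊕0 = 1
s8: b8⊕b9⊕b10⊕b11⊕b12⊕b13⊕b14⊕b15 = 0⊕0⊕0⊕0⊕1⊕0⊕0⊕0 = 1
Syndrome (s8...s1) = 1111 → position 15.
Flip bit 15: corrected codeword = 001000000001001
Data bits at positions 3,5,6,7,9,10,11,12,13,14,15: 10000001001

10000001001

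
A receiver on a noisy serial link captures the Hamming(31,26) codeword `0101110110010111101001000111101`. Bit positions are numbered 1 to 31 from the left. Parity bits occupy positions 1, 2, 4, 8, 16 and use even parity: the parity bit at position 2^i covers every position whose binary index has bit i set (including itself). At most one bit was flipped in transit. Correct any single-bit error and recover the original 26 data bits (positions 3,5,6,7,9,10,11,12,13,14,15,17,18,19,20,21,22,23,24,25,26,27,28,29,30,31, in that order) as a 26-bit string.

s1: b1⊕b3⊕b5⊕b7⊕b9⊕b11⊕b13⊕b15⊕b17⊕b19⊕b21⊕b23⊕b25⊕b27⊕b29⊕b31 = 0⊕0⊕1⊕0⊕1⊕0⊕0⊕1⊕1⊕1⊕0⊕0⊕0⊕1⊕1⊕1 = 0
s2: b2⊕b3⊕b6⊕b7⊕b10⊕b11⊕b14⊕b15⊕b18⊕b19⊕b22⊕b23⊕b26⊕b27⊕b30⊕b31 = 1⊕0⊕1⊕0⊕0⊕0⊕1⊕1⊕0⊕1⊕1⊕0⊕1⊕1⊕0⊕1 = 1
s4: b4⊕b5⊕b6⊕b7⊕b12⊕b13⊕b14⊕b15⊕b20⊕b21⊕b22⊕b23⊕b28⊕b29⊕b30⊕b31 = 1⊕1⊕1⊕0⊕1⊕0⊕1⊕1⊕0⊕0⊕1⊕0⊕1⊕1⊕0⊕1 = 0
s8: b8⊕b9⊕b10⊕b11⊕b12⊕b13⊕b14⊕b15⊕b24⊕b25⊕b26⊕b27⊕b28⊕b29⊕b30⊕b31 = 1⊕1⊕0⊕0⊕1⊕0⊕1⊕1⊕0⊕0⊕1⊕1⊕1⊕1⊕0⊕1 = 0
s16: b16⊕b17⊕b18⊕b19⊕b20⊕b21⊕b22⊕b23⊕b24⊕b25⊕b26⊕b27⊕b28⊕b29⊕b30⊕b31 = 1⊕1⊕0⊕1⊕0⊕0⊕1⊕0⊕0⊕0⊕1⊕1⊕1⊕1⊕0⊕1 = 1
Syndrome (s16...s1) = 10010 → position 18.
Flip bit 18: corrected codeword = 0101110110010111111001000111101
Data bits at positions 3,5,6,7,9,10,11,12,13,14,15,17,18,19,20,21,22,23,24,25,26,27,28,29,30,31: 01101001011111001000111101

01101001011111001000111101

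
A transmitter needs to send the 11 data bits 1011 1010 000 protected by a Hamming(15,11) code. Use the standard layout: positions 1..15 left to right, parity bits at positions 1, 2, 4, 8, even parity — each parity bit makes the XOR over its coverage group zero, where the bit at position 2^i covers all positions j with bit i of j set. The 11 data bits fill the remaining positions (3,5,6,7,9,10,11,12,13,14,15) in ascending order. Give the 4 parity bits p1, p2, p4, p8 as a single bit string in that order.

Place data bits at non-power-of-two positions: b3=1, b5=0, b6=1, b7=1, b9=1, b10=0, b11=1, b12=0, b13=0, b14=0, b15=0.
p1 = XOR of data positions {3,5,7,9,11,13,15} = 1⊕0⊕1⊕1⊕1⊕0⊕0 = 0
p2 = XOR of data positions {3,6,7,10,11,14,15} = 1⊕1⊕1⊕0⊕1⊕0⊕0 = 0
p4 = XOR of data positions {5,6,7,12,13,14,15} = 0⊕1⊕1⊕0⊕0⊕0⊕0 = 0
p8 = XOR of data positions {9,10,11,12,13,14,15} = 1⊕0⊕1⊕0⊕0⊕0⊕0 = 0
Parity bits p1,p2,p4,p8 = 0000

0000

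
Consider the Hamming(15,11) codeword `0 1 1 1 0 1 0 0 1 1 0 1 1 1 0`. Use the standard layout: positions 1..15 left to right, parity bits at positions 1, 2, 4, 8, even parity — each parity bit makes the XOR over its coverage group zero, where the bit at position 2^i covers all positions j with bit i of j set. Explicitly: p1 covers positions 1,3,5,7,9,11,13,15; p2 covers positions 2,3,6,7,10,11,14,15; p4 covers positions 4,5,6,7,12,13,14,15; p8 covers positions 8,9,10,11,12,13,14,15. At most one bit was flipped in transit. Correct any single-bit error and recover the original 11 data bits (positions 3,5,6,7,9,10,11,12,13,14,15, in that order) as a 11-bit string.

10101101111

s1: b1⊕b3⊕b5⊕b7⊕b9⊕b11⊕b13⊕b15 = 0⊕1⊕0⊕0⊕1⊕0⊕1⊕0 = 1
s2: b2⊕b3⊕b6⊕b7⊕b10⊕b11⊕b14⊕b15 = 1⊕1⊕1⊕0⊕1⊕0⊕1⊕0 = 1
s4: b4⊕b5⊕b6⊕b7⊕b12⊕b13⊕b14⊕b15 = 1⊕0⊕1⊕0⊕1⊕1⊕1⊕0 = 1
s8: b8⊕b9⊕b10⊕b11⊕b12⊕b13⊕b14⊕b15 = 0⊕1⊕1⊕0⊕1⊕1⊕1⊕0 = 1
Syndrome (s8...s1) = 1111 → position 15.
Flip bit 15: corrected codeword = 011101001101111
Data bits at positions 3,5,6,7,9,10,11,12,13,14,15: 10101101111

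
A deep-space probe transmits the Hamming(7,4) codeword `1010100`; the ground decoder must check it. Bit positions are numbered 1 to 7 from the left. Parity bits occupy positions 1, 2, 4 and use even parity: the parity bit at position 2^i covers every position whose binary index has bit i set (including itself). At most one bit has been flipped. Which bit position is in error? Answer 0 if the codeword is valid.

7

s1: b1⊕b3⊕b5⊕b7 = 1⊕1⊕1⊕0 = 1
s2: b2⊕b3⊕b6⊕b7 = 0⊕1⊕0⊕0 = 1
s4: b4⊕b5⊕b6⊕b7 = 0⊕1⊕0⊕0 = 1
Syndrome (s4...s1) = 111 → position 7.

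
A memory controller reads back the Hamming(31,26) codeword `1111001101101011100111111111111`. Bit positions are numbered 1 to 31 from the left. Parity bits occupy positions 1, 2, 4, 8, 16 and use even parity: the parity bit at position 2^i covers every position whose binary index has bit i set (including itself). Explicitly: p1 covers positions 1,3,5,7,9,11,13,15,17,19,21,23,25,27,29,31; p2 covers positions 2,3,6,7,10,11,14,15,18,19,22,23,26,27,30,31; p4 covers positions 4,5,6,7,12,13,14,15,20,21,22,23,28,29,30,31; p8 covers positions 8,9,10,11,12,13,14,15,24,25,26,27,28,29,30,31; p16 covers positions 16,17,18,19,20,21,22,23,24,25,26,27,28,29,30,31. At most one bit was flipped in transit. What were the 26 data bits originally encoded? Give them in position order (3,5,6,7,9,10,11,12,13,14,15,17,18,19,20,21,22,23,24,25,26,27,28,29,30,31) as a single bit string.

s1: b1⊕b3⊕b5⊕b7⊕b9⊕b11⊕b13⊕b15⊕b17⊕b19⊕b21⊕b23⊕b25⊕b27⊕b29⊕b31 = 1⊕1⊕0⊕1⊕0⊕1⊕1⊕1⊕1⊕0⊕1⊕1⊕1⊕1⊕1⊕1 = 1
s2: b2⊕b3⊕b6⊕b7⊕b10⊕b11⊕b14⊕b15⊕b18⊕b19⊕b22⊕b23⊕b26⊕b27⊕b30⊕b31 = 1⊕1⊕0⊕1⊕1⊕1⊕0⊕1⊕0⊕0⊕1⊕1⊕1⊕1⊕1⊕1 = 0
s4: b4⊕b5⊕b6⊕b7⊕b12⊕b13⊕b14⊕b15⊕b20⊕b21⊕b22⊕b23⊕b28⊕b29⊕b30⊕b31 = 1⊕0⊕0⊕1⊕0⊕1⊕0⊕1⊕1⊕1⊕1⊕1⊕1⊕1⊕1⊕1 = 0
s8: b8⊕b9⊕b10⊕b11⊕b12⊕b13⊕b14⊕b15⊕b24⊕b25⊕b26⊕b27⊕b28⊕b29⊕b30⊕b31 = 1⊕0⊕1⊕1⊕0⊕1⊕0⊕1⊕1⊕1⊕1⊕1⊕1⊕1⊕1⊕1 = 1
s16: b16⊕b17⊕b18⊕b19⊕b20⊕b21⊕b22⊕b23⊕b24⊕b25⊕b26⊕b27⊕b28⊕b29⊕b30⊕b31 = 1⊕1⊕0⊕0⊕1⊕1⊕1⊕1⊕1⊕1⊕1⊕1⊕1⊕1⊕1⊕1 = 0
Syndrome (s16...s1) = 01001 → position 9.
Flip bit 9: corrected codeword = 1111001111101011100111111111111
Data bits at positions 3,5,6,7,9,10,11,12,13,14,15,17,18,19,20,21,22,23,24,25,26,27,28,29,30,31: 10011110101100111111111111

10011110101100111111111111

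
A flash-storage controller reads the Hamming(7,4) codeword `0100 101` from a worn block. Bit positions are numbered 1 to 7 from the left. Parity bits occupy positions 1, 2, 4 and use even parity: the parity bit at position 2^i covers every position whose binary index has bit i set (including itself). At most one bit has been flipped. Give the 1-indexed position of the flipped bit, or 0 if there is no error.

0

s1: b1⊕b3⊕b5⊕b7 = 0⊕0⊕1⊕1 = 0
s2: b2⊕b3⊕b6⊕b7 = 1⊕0⊕0⊕1 = 0
s4: b4⊕b5⊕b6⊕b7 = 0⊕1⊕0⊕1 = 0
Syndrome (s4...s1) = 000 → position 0 (no error).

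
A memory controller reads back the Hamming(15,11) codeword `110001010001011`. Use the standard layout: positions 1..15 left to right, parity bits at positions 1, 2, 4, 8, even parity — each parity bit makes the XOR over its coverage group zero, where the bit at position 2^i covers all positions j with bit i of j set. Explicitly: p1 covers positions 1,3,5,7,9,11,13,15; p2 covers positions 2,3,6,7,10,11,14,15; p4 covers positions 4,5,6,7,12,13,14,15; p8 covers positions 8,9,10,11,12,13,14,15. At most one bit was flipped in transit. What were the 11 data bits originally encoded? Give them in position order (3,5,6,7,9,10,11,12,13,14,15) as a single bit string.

00100001011

s1: b1⊕b3⊕b5⊕b7⊕b9⊕b11⊕b13⊕b15 = 1⊕0⊕0⊕0⊕0⊕0⊕0⊕1 = 0
s2: b2⊕b3⊕b6⊕b7⊕b10⊕b11⊕b14⊕b15 = 1⊕0⊕1⊕0⊕0⊕0⊕1⊕1 = 0
s4: b4⊕b5⊕b6⊕b7⊕b12⊕b13⊕b14⊕b15 = 0⊕0⊕1⊕0⊕1⊕0⊕1⊕1 = 0
s8: b8⊕b9⊕b10⊕b11⊕b12⊕b13⊕b14⊕b15 = 1⊕0⊕0⊕0⊕1⊕0⊕1⊕1 = 0
Syndrome (s8...s1) = 0000 → position 0 (no error).
No correction needed.
Data bits at positions 3,5,6,7,9,10,11,12,13,14,15: 00100001011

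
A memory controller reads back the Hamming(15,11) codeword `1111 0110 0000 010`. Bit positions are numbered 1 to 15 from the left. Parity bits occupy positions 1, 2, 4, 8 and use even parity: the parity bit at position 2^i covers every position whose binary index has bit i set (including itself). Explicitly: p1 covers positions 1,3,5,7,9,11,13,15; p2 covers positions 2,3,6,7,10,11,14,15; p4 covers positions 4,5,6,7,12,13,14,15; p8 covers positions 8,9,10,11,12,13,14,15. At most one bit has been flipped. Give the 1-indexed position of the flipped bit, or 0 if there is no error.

s1: b1⊕b3⊕b5⊕b7⊕b9⊕b11⊕b13⊕b15 = 1⊕1⊕0⊕1⊕0⊕0⊕0⊕0 = 1
s2: b2⊕b3⊕b6⊕b7⊕b10⊕b11⊕b14⊕b15 = 1⊕1⊕1⊕1⊕0⊕0⊕1⊕0 = 1
s4: b4⊕b5⊕b6⊕b7⊕b12⊕b13⊕b14⊕b15 = 1⊕0⊕1⊕1⊕0⊕0⊕1⊕0 = 0
s8: b8⊕b9⊕b10⊕b11⊕b12⊕b13⊕b14⊕b15 = 0⊕0⊕0⊕0⊕0⊕0⊕1⊕0 = 1
Syndrome (s8...s1) = 1011 → position 11.

11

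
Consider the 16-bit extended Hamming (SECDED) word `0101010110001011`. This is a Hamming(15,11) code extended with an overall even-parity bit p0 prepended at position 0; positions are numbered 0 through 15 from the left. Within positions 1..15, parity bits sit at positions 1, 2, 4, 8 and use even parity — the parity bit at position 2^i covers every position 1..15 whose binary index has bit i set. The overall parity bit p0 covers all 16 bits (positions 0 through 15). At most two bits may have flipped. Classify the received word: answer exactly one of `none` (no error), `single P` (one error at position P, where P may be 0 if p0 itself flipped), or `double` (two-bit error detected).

s1: b1⊕b3⊕b5⊕b7⊕b9⊕b11⊕b13⊕b15 = 1⊕1⊕1⊕1⊕0⊕0⊕0⊕1 = 1
s2: b2⊕b3⊕b6⊕b7⊕b10⊕b11⊕b14⊕b15 = 0⊕1⊕0⊕1⊕0⊕0⊕1⊕1 = 0
s4: b4⊕b5⊕b6⊕b7⊕b12⊕b13⊕b14⊕b15 = 0⊕1⊕0⊕1⊕1⊕0⊕1⊕1 = 1
s8: b8⊕b9⊕b10⊕b11⊕b12⊕b13⊕b14⊕b15 = 1⊕0⊕0⊕0⊕1⊕0⊕1⊕1 = 0
Syndrome (s8...s1) = 0101 → position 5.
Overall parity (XOR of all 16 bits, including p0): 0⊕1⊕0⊕1⊕0⊕1⊕0⊕1⊕1⊕0⊕0⊕0⊕1⊕0⊕1⊕1 = 0
Overall=0, syndrome position=5 → double-bit error detected (uncorrectable).

double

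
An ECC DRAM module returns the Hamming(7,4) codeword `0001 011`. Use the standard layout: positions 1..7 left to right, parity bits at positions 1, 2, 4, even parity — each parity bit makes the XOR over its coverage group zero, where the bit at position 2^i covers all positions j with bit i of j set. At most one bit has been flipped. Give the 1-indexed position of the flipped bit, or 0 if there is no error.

s1: b1⊕b3⊕b5⊕b7 = 0⊕0⊕0⊕1 = 1
s2: b2⊕b3⊕b6⊕b7 = 0⊕0⊕1⊕1 = 0
s4: b4⊕b5⊕b6⊕b7 = 1⊕0⊕1⊕1 = 1
Syndrome (s4...s1) = 101 → position 5.

5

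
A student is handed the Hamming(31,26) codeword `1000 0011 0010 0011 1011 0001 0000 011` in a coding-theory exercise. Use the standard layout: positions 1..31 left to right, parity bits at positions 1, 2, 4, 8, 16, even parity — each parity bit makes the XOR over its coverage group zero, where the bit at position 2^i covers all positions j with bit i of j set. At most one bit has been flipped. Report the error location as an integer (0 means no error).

21

s1: b1⊕b3⊕b5⊕b7⊕b9⊕b11⊕b13⊕b15⊕b17⊕b19⊕b21⊕b23⊕b25⊕b27⊕b29⊕b31 = 1⊕0⊕0⊕1⊕0⊕1⊕0⊕1⊕1⊕1⊕0⊕0⊕0⊕0⊕0⊕1 = 1
s2: b2⊕b3⊕b6⊕b7⊕b10⊕b11⊕b14⊕b15⊕b18⊕b19⊕b22⊕b23⊕b26⊕b27⊕b30⊕b31 = 0⊕0⊕0⊕1⊕0⊕1⊕0⊕1⊕0⊕1⊕0⊕0⊕0⊕0⊕1⊕1 = 0
s4: b4⊕b5⊕b6⊕b7⊕b12⊕b13⊕b14⊕b15⊕b20⊕b21⊕b22⊕b23⊕b28⊕b29⊕b30⊕b31 = 0⊕0⊕0⊕1⊕0⊕0⊕0⊕1⊕1⊕0⊕0⊕0⊕0⊕0⊕1⊕1 = 1
s8: b8⊕b9⊕b10⊕b11⊕b12⊕b13⊕b14⊕b15⊕b24⊕b25⊕b26⊕b27⊕b28⊕b29⊕b30⊕b31 = 1⊕0⊕0⊕1⊕0⊕0⊕0⊕1⊕1⊕0⊕0⊕0⊕0⊕0⊕1⊕1 = 0
s16: b16⊕b17⊕b18⊕b19⊕b20⊕b21⊕b22⊕b23⊕b24⊕b25⊕b26⊕b27⊕b28⊕b29⊕b30⊕b31 = 1⊕1⊕0⊕1⊕1⊕0⊕0⊕0⊕1⊕0⊕0⊕0⊕0⊕0⊕1⊕1 = 1
Syndrome (s16...s1) = 10101 → position 21.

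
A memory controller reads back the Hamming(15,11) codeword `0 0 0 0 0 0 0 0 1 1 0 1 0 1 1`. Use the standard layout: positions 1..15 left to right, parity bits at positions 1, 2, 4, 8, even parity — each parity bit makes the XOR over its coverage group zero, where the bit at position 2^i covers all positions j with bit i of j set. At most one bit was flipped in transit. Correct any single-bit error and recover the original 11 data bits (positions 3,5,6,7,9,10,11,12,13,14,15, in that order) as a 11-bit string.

00001101001

s1: b1⊕b3⊕b5⊕b7⊕b9⊕b11⊕b13⊕b15 = 0⊕0⊕0⊕0⊕1⊕0⊕0⊕1 = 0
s2: b2⊕b3⊕b6⊕b7⊕b10⊕b11⊕b14⊕b15 = 0⊕0⊕0⊕0⊕1⊕0⊕1⊕1 = 1
s4: b4⊕b5⊕b6⊕b7⊕b12⊕b13⊕b14⊕b15 = 0⊕0⊕0⊕0⊕1⊕0⊕1⊕1 = 1
s8: b8⊕b9⊕b10⊕b11⊕b12⊕b13⊕b14⊕b15 = 0⊕1⊕1⊕0⊕1⊕0⊕1⊕1 = 1
Syndrome (s8...s1) = 1110 → position 14.
Flip bit 14: corrected codeword = 000000001101001
Data bits at positions 3,5,6,7,9,10,11,12,13,14,15: 00001101001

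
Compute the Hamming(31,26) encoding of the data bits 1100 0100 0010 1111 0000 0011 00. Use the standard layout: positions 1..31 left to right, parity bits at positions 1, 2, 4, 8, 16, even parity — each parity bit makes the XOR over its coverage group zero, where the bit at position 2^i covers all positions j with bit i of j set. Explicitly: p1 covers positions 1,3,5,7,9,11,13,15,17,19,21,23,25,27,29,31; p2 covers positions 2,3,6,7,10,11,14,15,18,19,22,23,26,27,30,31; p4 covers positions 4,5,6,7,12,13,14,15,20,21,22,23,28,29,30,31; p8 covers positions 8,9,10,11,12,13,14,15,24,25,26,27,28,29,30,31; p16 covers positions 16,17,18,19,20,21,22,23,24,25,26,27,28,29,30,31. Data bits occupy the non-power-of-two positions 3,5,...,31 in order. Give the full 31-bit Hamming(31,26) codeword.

0110100001000010011110000001100

Place data bits at non-power-of-two positions: b3=1, b5=1, b6=0, b7=0, b9=0, b10=1, b11=0, b12=0, b13=0, b14=0, b15=1, b17=0, b18=1, b19=1, b20=1, b21=1, b22=0, b23=0, b24=0, b25=0, b26=0, b27=0, b28=1, b29=1, b30=0, b31=0.
p1 = XOR of data positions {3,5,7,9,11,13,15,17,19,21,23,25,27,29,31} = 1⊕1⊕0⊕0⊕0⊕0⊕1⊕0⊕1⊕1⊕0⊕0⊕0⊕1⊕0 = 0
p2 = XOR of data positions {3,6,7,10,11,14,15,18,19,22,23,26,27,30,31} = 1⊕0⊕0⊕1⊕0⊕0⊕1⊕1⊕1⊕0⊕0⊕0⊕0⊕0⊕0 = 1
p4 = XOR of data positions {5,6,7,12,13,14,15,20,21,22,23,28,29,30,31} = 1⊕0⊕0⊕0⊕0⊕0⊕1⊕1⊕1⊕0⊕0⊕1⊕1⊕0⊕0 = 0
p8 = XOR of data positions {9,10,11,12,13,14,15,24,25,26,27,28,29,30,31} = 0⊕1⊕0⊕0⊕0⊕0⊕1⊕0⊕0⊕0⊕0⊕1⊕1⊕0⊕0 = 0
p16 = XOR of data positions {17,18,19,20,21,22,23,24,25,26,27,28,29,30,31} = 0⊕1⊕1⊕1⊕1⊕0⊕0⊕0⊕0⊕0⊕0⊕1⊕1⊕0⊕0 = 0
Codeword b1..b31 = 0110100001000010011110000001100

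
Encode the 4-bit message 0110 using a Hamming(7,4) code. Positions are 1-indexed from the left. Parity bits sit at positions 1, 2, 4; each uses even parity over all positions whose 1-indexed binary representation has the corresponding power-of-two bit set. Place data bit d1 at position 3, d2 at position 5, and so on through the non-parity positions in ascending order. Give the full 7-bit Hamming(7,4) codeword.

Place data bits at non-power-of-two positions: b3=0, b5=1, b6=1, b7=0.
p1 = XOR of data positions {3,5,7} = 0⊕1⊕0 = 1
p2 = XOR of data positions {3,6,7} = 0⊕1⊕0 = 1
p4 = XOR of data positions {5,6,7} = 1⊕1⊕0 = 0
Codeword b1..b7 = 1100110

1100110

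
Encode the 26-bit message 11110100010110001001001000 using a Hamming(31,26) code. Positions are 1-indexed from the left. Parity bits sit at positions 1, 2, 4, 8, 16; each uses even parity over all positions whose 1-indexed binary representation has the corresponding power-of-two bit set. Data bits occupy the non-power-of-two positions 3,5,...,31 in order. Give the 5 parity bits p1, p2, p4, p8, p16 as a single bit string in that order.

Place data bits at non-power-of-two positions: b3=1, b5=1, b6=1, b7=1, b9=0, b10=1, b11=0, b12=0, b13=0, b14=1, b15=0, b17=1, b18=1, b19=0, b20=0, b21=0, b22=1, b23=0, b24=0, b25=1, b26=0, b27=0, b28=1, b29=0, b30=0, b31=0.
p1 = XOR of data positions {3,5,7,9,11,13,15,17,19,21,23,25,27,29,31} = 1⊕1⊕1⊕0⊕0⊕0⊕0⊕1⊕0⊕0⊕0⊕1⊕0⊕0⊕0 = 1
p2 = XOR of data positions {3,6,7,10,11,14,15,18,19,22,23,26,27,30,31} = 1⊕1⊕1⊕1⊕0⊕1⊕0⊕1⊕0⊕1⊕0⊕0⊕0⊕0⊕0 = 1
p4 = XOR of data positions {5,6,7,12,13,14,15,20,21,22,23,28,29,30,31} = 1⊕1⊕1⊕0⊕0⊕1⊕0⊕0⊕0⊕1⊕0⊕1⊕0⊕0⊕0 = 0
p8 = XOR of data positions {9,10,11,12,13,14,15,24,25,26,27,28,29,30,31} = 0⊕1⊕0⊕0⊕0⊕1⊕0⊕0⊕1⊕0⊕0⊕1⊕0⊕0⊕0 = 0
p16 = XOR of data positions {17,18,19,20,21,22,23,24,25,26,27,28,29,30,31} = 1⊕1⊕0⊕0⊕0⊕1⊕0⊕0⊕1⊕0⊕0⊕1⊕0⊕0⊕0 = 1
Parity bits p1,p2,p4,p8,p16 = 11001

11001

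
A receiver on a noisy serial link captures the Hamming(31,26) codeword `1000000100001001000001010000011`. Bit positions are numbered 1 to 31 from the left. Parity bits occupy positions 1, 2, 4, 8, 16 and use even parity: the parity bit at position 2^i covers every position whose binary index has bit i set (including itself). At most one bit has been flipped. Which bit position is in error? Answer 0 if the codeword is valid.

s1: b1⊕b3⊕b5⊕b7⊕b9⊕b11⊕b13⊕b15⊕b17⊕b19⊕b21⊕b23⊕b25⊕b27⊕b29⊕b31 = 1⊕0⊕0⊕0⊕0⊕0⊕1⊕0⊕0⊕0⊕0⊕0⊕0⊕0⊕0⊕1 = 1
s2: b2⊕b3⊕b6⊕b7⊕b10⊕b11⊕b14⊕b15⊕b18⊕b19⊕b22⊕b23⊕b26⊕b27⊕b30⊕b31 = 0⊕0⊕0⊕0⊕0⊕0⊕0⊕0⊕0⊕0⊕1⊕0⊕0⊕0⊕1⊕1 = 1
s4: b4⊕b5⊕b6⊕b7⊕b12⊕b13⊕b14⊕b15⊕b20⊕b21⊕b22⊕b23⊕b28⊕b29⊕b30⊕b31 = 0⊕0⊕0⊕0⊕0⊕1⊕0⊕0⊕0⊕0⊕1⊕0⊕0⊕0⊕1⊕1 = 0
s8: b8⊕b9⊕b10⊕b11⊕b12⊕b13⊕b14⊕b15⊕b24⊕b25⊕b26⊕b27⊕b28⊕b29⊕b30⊕b31 = 1⊕0⊕0⊕0⊕0⊕1⊕0⊕0⊕1⊕0⊕0⊕0⊕0⊕0⊕1⊕1 = 1
s16: b16⊕b17⊕b18⊕b19⊕b20⊕b21⊕b22⊕b23⊕b24⊕b25⊕b26⊕b27⊕b28⊕b29⊕b30⊕b31 = 1⊕0⊕0⊕0⊕0⊕0⊕1⊕0⊕1⊕0⊕0⊕0⊕0⊕0⊕1⊕1 = 1
Syndrome (s16...s1) = 11011 → position 27.

27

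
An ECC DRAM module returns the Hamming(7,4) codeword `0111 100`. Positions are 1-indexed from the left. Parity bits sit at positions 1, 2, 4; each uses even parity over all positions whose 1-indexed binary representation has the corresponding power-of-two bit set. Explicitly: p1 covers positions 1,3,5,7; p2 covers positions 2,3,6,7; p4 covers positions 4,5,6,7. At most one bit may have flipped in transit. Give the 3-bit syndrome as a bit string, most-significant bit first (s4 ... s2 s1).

000

s1: b1⊕b3⊕b5⊕b7 = 0⊕1⊕1⊕0 = 0
s2: b2⊕b3⊕b6⊕b7 = 1⊕1⊕0⊕0 = 0
s4: b4⊕b5⊕b6⊕b7 = 1⊕1⊕0⊕0 = 0
Syndrome (s4...s1) = 000 → position 0 (no error).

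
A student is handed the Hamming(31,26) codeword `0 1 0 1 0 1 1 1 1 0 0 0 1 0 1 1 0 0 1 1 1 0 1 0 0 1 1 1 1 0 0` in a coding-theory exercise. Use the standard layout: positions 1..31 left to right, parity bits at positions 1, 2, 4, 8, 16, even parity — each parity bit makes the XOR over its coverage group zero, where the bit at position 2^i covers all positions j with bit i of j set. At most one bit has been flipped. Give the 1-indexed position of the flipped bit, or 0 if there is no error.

s1: b1⊕b3⊕b5⊕b7⊕b9⊕b11⊕b13⊕b15⊕b17⊕b19⊕b21⊕b23⊕b25⊕b27⊕b29⊕b31 = 0⊕0⊕0⊕1⊕1⊕0⊕1⊕1⊕0⊕1⊕1⊕1⊕0⊕1⊕1⊕0 = 1
s2: b2⊕b3⊕b6⊕b7⊕b10⊕b11⊕b14⊕b15⊕b18⊕b19⊕b22⊕b23⊕b26⊕b27⊕b30⊕b31 = 1⊕0⊕1⊕1⊕0⊕0⊕0⊕1⊕0⊕1⊕0⊕1⊕1⊕1⊕0⊕0 = 0
s4: b4⊕b5⊕b6⊕b7⊕b12⊕b13⊕b14⊕b15⊕b20⊕b21⊕b22⊕b23⊕b28⊕b29⊕b30⊕b31 = 1⊕0⊕1⊕1⊕0⊕1⊕0⊕1⊕1⊕1⊕0⊕1⊕1⊕1⊕0⊕0 = 0
s8: b8⊕b9⊕b10⊕b11⊕b12⊕b13⊕b14⊕b15⊕b24⊕b25⊕b26⊕b27⊕b28⊕b29⊕b30⊕b31 = 1⊕1⊕0⊕0⊕0⊕1⊕0⊕1⊕0⊕0⊕1⊕1⊕1⊕1⊕0⊕0 = 0
s16: b16⊕b17⊕b18⊕b19⊕b20⊕b21⊕b22⊕b23⊕b24⊕b25⊕b26⊕b27⊕b28⊕b29⊕b30⊕b31 = 1⊕0⊕0⊕1⊕1⊕1⊕0⊕1⊕0⊕0⊕1⊕1⊕1⊕1⊕0⊕0 = 1
Syndrome (s16...s1) = 10001 → position 17.

17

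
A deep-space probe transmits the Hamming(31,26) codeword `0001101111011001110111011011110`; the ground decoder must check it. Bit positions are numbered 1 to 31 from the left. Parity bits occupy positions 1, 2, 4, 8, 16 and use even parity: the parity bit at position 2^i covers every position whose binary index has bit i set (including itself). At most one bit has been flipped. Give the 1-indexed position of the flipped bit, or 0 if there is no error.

13

s1: b1⊕b3⊕b5⊕b7⊕b9⊕b11⊕b13⊕b15⊕b17⊕b19⊕b21⊕b23⊕b25⊕b27⊕b29⊕b31 = 0⊕0⊕1⊕1⊕1⊕0⊕1⊕0⊕1⊕0⊕1⊕0⊕1⊕1⊕1⊕0 = 1
s2: b2⊕b3⊕b6⊕b7⊕b10⊕b11⊕b14⊕b15⊕b18⊕b19⊕b22⊕b23⊕b26⊕b27⊕b30⊕b31 = 0⊕0⊕0⊕1⊕1⊕0⊕0⊕0⊕1⊕0⊕1⊕0⊕0⊕1⊕1⊕0 = 0
s4: b4⊕b5⊕b6⊕b7⊕b12⊕b13⊕b14⊕b15⊕b20⊕b21⊕b22⊕b23⊕b28⊕b29⊕b30⊕b31 = 1⊕1⊕0⊕1⊕1⊕1⊕0⊕0⊕1⊕1⊕1⊕0⊕1⊕1⊕1⊕0 = 1
s8: b8⊕b9⊕b10⊕b11⊕b12⊕b13⊕b14⊕b15⊕b24⊕b25⊕b26⊕b27⊕b28⊕b29⊕b30⊕b31 = 1⊕1⊕1⊕0⊕1⊕1⊕0⊕0⊕1⊕1⊕0⊕1⊕1⊕1⊕1⊕0 = 1
s16: b16⊕b17⊕b18⊕b19⊕b20⊕b21⊕b22⊕b23⊕b24⊕b25⊕b26⊕b27⊕b28⊕b29⊕b30⊕b31 = 1⊕1⊕1⊕0⊕1⊕1⊕1⊕0⊕1⊕1⊕0⊕1⊕1⊕1⊕1⊕0 = 0
Syndrome (s16...s1) = 01101 → position 13.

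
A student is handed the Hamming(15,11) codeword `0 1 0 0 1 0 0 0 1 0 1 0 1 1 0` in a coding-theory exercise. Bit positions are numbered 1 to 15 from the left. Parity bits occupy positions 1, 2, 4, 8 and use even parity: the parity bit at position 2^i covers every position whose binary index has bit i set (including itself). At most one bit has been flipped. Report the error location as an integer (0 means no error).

s1: b1⊕b3⊕b5⊕b7⊕b9⊕b11⊕b13⊕b15 = 0⊕0⊕1⊕0⊕1⊕1⊕1⊕0 = 0
s2: b2⊕b3⊕b6⊕b7⊕b10⊕b11⊕b14⊕b15 = 1⊕0⊕0⊕0⊕0⊕1⊕1⊕0 = 1
s4: b4⊕b5⊕b6⊕b7⊕b12⊕b13⊕b14⊕b15 = 0⊕1⊕0⊕0⊕0⊕1⊕1⊕0 = 1
s8: b8⊕b9⊕b10⊕b11⊕b12⊕b13⊕b14⊕b15 = 0⊕1⊕0⊕1⊕0⊕1⊕1⊕0 = 0
Syndrome (s8...s1) = 0110 → position 6.

6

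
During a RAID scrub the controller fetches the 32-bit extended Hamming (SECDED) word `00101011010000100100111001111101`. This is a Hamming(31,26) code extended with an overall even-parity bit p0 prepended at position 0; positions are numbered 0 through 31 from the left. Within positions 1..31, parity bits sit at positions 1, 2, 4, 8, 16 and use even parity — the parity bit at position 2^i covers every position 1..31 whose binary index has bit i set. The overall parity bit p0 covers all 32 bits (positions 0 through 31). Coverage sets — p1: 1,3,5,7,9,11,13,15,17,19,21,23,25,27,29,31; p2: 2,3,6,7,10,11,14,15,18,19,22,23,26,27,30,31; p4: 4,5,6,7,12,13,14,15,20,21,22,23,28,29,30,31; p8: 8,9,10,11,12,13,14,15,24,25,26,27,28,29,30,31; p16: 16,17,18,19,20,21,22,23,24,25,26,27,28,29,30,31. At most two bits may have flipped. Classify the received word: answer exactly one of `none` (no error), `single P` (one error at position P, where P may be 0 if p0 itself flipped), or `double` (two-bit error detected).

s1: b1⊕b3⊕b5⊕b7⊕b9⊕b11⊕b13⊕b15⊕b17⊕b19⊕b21⊕b23⊕b25⊕b27⊕b29⊕b31 = 0⊕0⊕0⊕1⊕1⊕0⊕0⊕0⊕1⊕0⊕1⊕0⊕1⊕1⊕1⊕1 = 0
s2: b2⊕b3⊕b6⊕b7⊕b10⊕b11⊕b14⊕b15⊕b18⊕b19⊕b22⊕b23⊕b26⊕b27⊕b30⊕b31 = 1⊕0⊕1⊕1⊕0⊕0⊕1⊕0⊕0⊕0⊕1⊕0⊕1⊕1⊕0⊕1 = 0
s4: b4⊕b5⊕b6⊕b7⊕b12⊕b13⊕b14⊕b15⊕b20⊕b21⊕b22⊕b23⊕b28⊕b29⊕b30⊕b31 = 1⊕0⊕1⊕1⊕0⊕0⊕1⊕0⊕1⊕1⊕1⊕0⊕1⊕1⊕0⊕1 = 0
s8: b8⊕b9⊕b10⊕b11⊕b12⊕b13⊕b14⊕b15⊕b24⊕b25⊕b26⊕b27⊕b28⊕b29⊕b30⊕b31 = 0⊕1⊕0⊕0⊕0⊕0⊕1⊕0⊕0⊕1⊕1⊕1⊕1⊕1⊕0⊕1 = 0
s16: b16⊕b17⊕b18⊕b19⊕b20⊕b21⊕b22⊕b23⊕b24⊕b25⊕b26⊕b27⊕b28⊕b29⊕b30⊕b31 = 0⊕1⊕0⊕0⊕1⊕1⊕1⊕0⊕0⊕1⊕1⊕1⊕1⊕1⊕0⊕1 = 0
Syndrome (s16...s1) = 00000 → position 0 (no error).
Overall parity (XOR of all 32 bits, including p0): 0⊕0⊕1⊕0⊕1⊕0⊕1⊕1⊕0⊕1⊕0⊕0⊕0⊕0⊕1⊕0⊕0⊕1⊕0⊕0⊕1⊕1⊕1⊕0⊕0⊕1⊕1⊕1⊕1⊕1⊕0⊕1 = 0
Overall=0, syndrome position=0 → no error.

none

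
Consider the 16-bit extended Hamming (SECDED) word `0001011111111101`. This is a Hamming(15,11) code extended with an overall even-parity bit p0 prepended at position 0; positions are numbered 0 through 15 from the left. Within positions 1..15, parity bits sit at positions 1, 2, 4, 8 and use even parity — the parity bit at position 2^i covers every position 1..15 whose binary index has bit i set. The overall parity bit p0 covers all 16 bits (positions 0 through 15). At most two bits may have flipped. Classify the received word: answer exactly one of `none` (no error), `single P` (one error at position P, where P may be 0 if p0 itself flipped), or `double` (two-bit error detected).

single 9

s1: b1⊕b3⊕b5⊕b7⊕b9⊕b11⊕b13⊕b15 = 0⊕1⊕1⊕1⊕1⊕1⊕1⊕1 = 1
s2: b2⊕b3⊕b6⊕b7⊕b10⊕b11⊕b14⊕b15 = 0⊕1⊕1⊕1⊕1⊕1⊕0⊕1 = 0
s4: b4⊕b5⊕b6⊕b7⊕b12⊕b13⊕b14⊕b15 = 0⊕1⊕1⊕1⊕1⊕1⊕0⊕1 = 0
s8: b8⊕b9⊕b10⊕b11⊕b12⊕b13⊕b14⊕b15 = 1⊕1⊕1⊕1⊕1⊕1⊕0⊕1 = 1
Syndrome (s8...s1) = 1001 → position 9.
Overall parity (XOR of all 16 bits, including p0): 0⊕0⊕0⊕1⊕0⊕1⊕1⊕1⊕1⊕1⊕1⊕1⊕1⊕1⊕0⊕1 = 1
Overall=1, syndrome position=9 → single-bit error at position 9.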